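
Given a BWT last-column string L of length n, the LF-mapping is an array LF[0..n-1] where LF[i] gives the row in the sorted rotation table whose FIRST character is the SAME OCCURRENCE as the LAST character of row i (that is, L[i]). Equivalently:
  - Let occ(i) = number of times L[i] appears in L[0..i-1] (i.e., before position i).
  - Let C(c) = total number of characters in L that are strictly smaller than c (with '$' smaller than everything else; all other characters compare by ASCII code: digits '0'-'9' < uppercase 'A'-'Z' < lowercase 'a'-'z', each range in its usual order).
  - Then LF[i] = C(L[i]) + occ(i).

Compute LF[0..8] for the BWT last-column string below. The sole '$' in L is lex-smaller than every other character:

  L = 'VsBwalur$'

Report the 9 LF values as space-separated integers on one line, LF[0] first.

Char counts: '$':1, 'B':1, 'V':1, 'a':1, 'l':1, 'r':1, 's':1, 'u':1, 'w':1
C (first-col start): C('$')=0, C('B')=1, C('V')=2, C('a')=3, C('l')=4, C('r')=5, C('s')=6, C('u')=7, C('w')=8
L[0]='V': occ=0, LF[0]=C('V')+0=2+0=2
L[1]='s': occ=0, LF[1]=C('s')+0=6+0=6
L[2]='B': occ=0, LF[2]=C('B')+0=1+0=1
L[3]='w': occ=0, LF[3]=C('w')+0=8+0=8
L[4]='a': occ=0, LF[4]=C('a')+0=3+0=3
L[5]='l': occ=0, LF[5]=C('l')+0=4+0=4
L[6]='u': occ=0, LF[6]=C('u')+0=7+0=7
L[7]='r': occ=0, LF[7]=C('r')+0=5+0=5
L[8]='$': occ=0, LF[8]=C('$')+0=0+0=0

Answer: 2 6 1 8 3 4 7 5 0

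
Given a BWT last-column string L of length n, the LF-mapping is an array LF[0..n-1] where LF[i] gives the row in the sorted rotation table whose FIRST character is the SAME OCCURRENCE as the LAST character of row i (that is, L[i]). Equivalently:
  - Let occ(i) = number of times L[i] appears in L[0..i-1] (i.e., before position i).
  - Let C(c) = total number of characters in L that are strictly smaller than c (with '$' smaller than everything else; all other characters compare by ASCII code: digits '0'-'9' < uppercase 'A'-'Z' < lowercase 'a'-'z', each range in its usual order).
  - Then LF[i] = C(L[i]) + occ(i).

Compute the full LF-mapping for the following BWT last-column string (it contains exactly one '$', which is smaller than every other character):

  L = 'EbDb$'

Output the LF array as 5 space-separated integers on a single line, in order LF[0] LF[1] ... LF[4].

Char counts: '$':1, 'D':1, 'E':1, 'b':2
C (first-col start): C('$')=0, C('D')=1, C('E')=2, C('b')=3
L[0]='E': occ=0, LF[0]=C('E')+0=2+0=2
L[1]='b': occ=0, LF[1]=C('b')+0=3+0=3
L[2]='D': occ=0, LF[2]=C('D')+0=1+0=1
L[3]='b': occ=1, LF[3]=C('b')+1=3+1=4
L[4]='$': occ=0, LF[4]=C('$')+0=0+0=0

Answer: 2 3 1 4 0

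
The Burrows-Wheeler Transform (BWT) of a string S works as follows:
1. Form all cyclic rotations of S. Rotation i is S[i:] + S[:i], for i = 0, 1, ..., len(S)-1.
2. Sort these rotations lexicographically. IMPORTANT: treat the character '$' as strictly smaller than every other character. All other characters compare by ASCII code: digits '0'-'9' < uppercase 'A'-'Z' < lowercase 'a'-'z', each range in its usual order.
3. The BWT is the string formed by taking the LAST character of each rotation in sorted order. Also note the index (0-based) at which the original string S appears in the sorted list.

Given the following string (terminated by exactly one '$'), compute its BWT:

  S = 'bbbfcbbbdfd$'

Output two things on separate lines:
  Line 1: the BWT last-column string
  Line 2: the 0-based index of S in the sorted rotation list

All 12 rotations (rotation i = S[i:]+S[:i]):
  rot[0] = bbbfcbbbdfd$
  rot[1] = bbfcbbbdfd$b
  rot[2] = bfcbbbdfd$bb
  rot[3] = fcbbbdfd$bbb
  rot[4] = cbbbdfd$bbbf
  rot[5] = bbbdfd$bbbfc
  rot[6] = bbdfd$bbbfcb
  rot[7] = bdfd$bbbfcbb
  rot[8] = dfd$bbbfcbbb
  rot[9] = fd$bbbfcbbbd
  rot[10] = d$bbbfcbbbdf
  rot[11] = $bbbfcbbbdfd
Sorted (with $ < everything):
  sorted[0] = $bbbfcbbbdfd  (last char: 'd')
  sorted[1] = bbbdfd$bbbfc  (last char: 'c')
  sorted[2] = bbbfcbbbdfd$  (last char: '$')
  sorted[3] = bbdfd$bbbfcb  (last char: 'b')
  sorted[4] = bbfcbbbdfd$b  (last char: 'b')
  sorted[5] = bdfd$bbbfcbb  (last char: 'b')
  sorted[6] = bfcbbbdfd$bb  (last char: 'b')
  sorted[7] = cbbbdfd$bbbf  (last char: 'f')
  sorted[8] = d$bbbfcbbbdf  (last char: 'f')
  sorted[9] = dfd$bbbfcbbb  (last char: 'b')
  sorted[10] = fcbbbdfd$bbb  (last char: 'b')
  sorted[11] = fd$bbbfcbbbd  (last char: 'd')
Last column: dc$bbbbffbbd
Original string S is at sorted index 2

Answer: dc$bbbbffbbd
2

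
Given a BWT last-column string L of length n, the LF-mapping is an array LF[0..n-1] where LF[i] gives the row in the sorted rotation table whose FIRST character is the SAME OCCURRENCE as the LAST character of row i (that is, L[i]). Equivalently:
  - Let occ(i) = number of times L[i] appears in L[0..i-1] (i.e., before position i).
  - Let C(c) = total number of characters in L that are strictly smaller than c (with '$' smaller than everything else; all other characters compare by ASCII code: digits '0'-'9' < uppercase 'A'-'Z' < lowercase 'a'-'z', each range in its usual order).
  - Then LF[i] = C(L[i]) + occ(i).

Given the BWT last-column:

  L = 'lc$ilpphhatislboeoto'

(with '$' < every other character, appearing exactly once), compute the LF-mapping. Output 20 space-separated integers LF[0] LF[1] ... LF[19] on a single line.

Answer: 9 3 0 7 10 15 16 5 6 1 18 8 17 11 2 12 4 13 19 14

Derivation:
Char counts: '$':1, 'a':1, 'b':1, 'c':1, 'e':1, 'h':2, 'i':2, 'l':3, 'o':3, 'p':2, 's':1, 't':2
C (first-col start): C('$')=0, C('a')=1, C('b')=2, C('c')=3, C('e')=4, C('h')=5, C('i')=7, C('l')=9, C('o')=12, C('p')=15, C('s')=17, C('t')=18
L[0]='l': occ=0, LF[0]=C('l')+0=9+0=9
L[1]='c': occ=0, LF[1]=C('c')+0=3+0=3
L[2]='$': occ=0, LF[2]=C('$')+0=0+0=0
L[3]='i': occ=0, LF[3]=C('i')+0=7+0=7
L[4]='l': occ=1, LF[4]=C('l')+1=9+1=10
L[5]='p': occ=0, LF[5]=C('p')+0=15+0=15
L[6]='p': occ=1, LF[6]=C('p')+1=15+1=16
L[7]='h': occ=0, LF[7]=C('h')+0=5+0=5
L[8]='h': occ=1, LF[8]=C('h')+1=5+1=6
L[9]='a': occ=0, LF[9]=C('a')+0=1+0=1
L[10]='t': occ=0, LF[10]=C('t')+0=18+0=18
L[11]='i': occ=1, LF[11]=C('i')+1=7+1=8
L[12]='s': occ=0, LF[12]=C('s')+0=17+0=17
L[13]='l': occ=2, LF[13]=C('l')+2=9+2=11
L[14]='b': occ=0, LF[14]=C('b')+0=2+0=2
L[15]='o': occ=0, LF[15]=C('o')+0=12+0=12
L[16]='e': occ=0, LF[16]=C('e')+0=4+0=4
L[17]='o': occ=1, LF[17]=C('o')+1=12+1=13
L[18]='t': occ=1, LF[18]=C('t')+1=18+1=19
L[19]='o': occ=2, LF[19]=C('o')+2=12+2=14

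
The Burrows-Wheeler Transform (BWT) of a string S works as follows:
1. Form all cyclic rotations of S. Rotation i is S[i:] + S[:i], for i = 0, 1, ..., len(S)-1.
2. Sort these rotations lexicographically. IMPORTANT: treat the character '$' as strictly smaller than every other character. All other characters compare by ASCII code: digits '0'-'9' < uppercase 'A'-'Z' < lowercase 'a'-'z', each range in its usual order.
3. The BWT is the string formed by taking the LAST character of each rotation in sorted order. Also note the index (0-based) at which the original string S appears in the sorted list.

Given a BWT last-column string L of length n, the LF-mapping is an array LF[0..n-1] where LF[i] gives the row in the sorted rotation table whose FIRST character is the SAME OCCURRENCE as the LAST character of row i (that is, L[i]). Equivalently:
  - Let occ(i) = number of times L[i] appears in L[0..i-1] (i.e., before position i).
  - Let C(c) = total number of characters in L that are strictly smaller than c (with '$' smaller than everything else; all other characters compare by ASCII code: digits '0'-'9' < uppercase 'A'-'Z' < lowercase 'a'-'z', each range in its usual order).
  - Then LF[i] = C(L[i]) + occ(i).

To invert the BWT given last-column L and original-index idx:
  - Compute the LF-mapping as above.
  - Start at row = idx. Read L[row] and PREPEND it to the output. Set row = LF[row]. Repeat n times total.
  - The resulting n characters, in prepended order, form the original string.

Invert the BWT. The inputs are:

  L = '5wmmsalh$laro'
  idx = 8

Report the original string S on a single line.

LF mapping: 1 12 7 8 11 2 5 4 0 6 3 10 9
Walk LF starting at row 8, prepending L[row]:
  step 1: row=8, L[8]='$', prepend. Next row=LF[8]=0
  step 2: row=0, L[0]='5', prepend. Next row=LF[0]=1
  step 3: row=1, L[1]='w', prepend. Next row=LF[1]=12
  step 4: row=12, L[12]='o', prepend. Next row=LF[12]=9
  step 5: row=9, L[9]='l', prepend. Next row=LF[9]=6
  step 6: row=6, L[6]='l', prepend. Next row=LF[6]=5
  step 7: row=5, L[5]='a', prepend. Next row=LF[5]=2
  step 8: row=2, L[2]='m', prepend. Next row=LF[2]=7
  step 9: row=7, L[7]='h', prepend. Next row=LF[7]=4
  step 10: row=4, L[4]='s', prepend. Next row=LF[4]=11
  step 11: row=11, L[11]='r', prepend. Next row=LF[11]=10
  step 12: row=10, L[10]='a', prepend. Next row=LF[10]=3
  step 13: row=3, L[3]='m', prepend. Next row=LF[3]=8
Reversed output: marshmallow5$

Answer: marshmallow5$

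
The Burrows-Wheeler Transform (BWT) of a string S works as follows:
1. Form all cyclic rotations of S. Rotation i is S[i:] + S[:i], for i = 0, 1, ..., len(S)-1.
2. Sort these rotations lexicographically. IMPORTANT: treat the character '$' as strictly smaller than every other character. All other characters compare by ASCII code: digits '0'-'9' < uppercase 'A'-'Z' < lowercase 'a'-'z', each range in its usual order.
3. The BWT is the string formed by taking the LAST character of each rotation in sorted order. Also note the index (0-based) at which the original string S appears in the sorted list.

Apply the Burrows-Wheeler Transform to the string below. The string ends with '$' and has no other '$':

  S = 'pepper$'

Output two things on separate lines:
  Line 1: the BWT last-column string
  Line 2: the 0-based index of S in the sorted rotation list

All 7 rotations (rotation i = S[i:]+S[:i]):
  rot[0] = pepper$
  rot[1] = epper$p
  rot[2] = pper$pe
  rot[3] = per$pep
  rot[4] = er$pepp
  rot[5] = r$peppe
  rot[6] = $pepper
Sorted (with $ < everything):
  sorted[0] = $pepper  (last char: 'r')
  sorted[1] = epper$p  (last char: 'p')
  sorted[2] = er$pepp  (last char: 'p')
  sorted[3] = pepper$  (last char: '$')
  sorted[4] = per$pep  (last char: 'p')
  sorted[5] = pper$pe  (last char: 'e')
  sorted[6] = r$peppe  (last char: 'e')
Last column: rpp$pee
Original string S is at sorted index 3

Answer: rpp$pee
3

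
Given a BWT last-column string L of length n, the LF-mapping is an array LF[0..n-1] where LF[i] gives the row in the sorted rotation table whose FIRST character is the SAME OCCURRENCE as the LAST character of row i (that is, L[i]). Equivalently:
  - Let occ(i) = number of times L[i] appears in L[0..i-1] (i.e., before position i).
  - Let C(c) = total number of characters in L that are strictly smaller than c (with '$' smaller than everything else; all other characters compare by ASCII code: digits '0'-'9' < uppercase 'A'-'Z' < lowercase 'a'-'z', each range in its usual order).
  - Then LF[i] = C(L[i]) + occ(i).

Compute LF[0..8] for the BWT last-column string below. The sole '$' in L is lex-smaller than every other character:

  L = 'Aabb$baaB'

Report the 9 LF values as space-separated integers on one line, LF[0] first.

Answer: 1 3 6 7 0 8 4 5 2

Derivation:
Char counts: '$':1, 'A':1, 'B':1, 'a':3, 'b':3
C (first-col start): C('$')=0, C('A')=1, C('B')=2, C('a')=3, C('b')=6
L[0]='A': occ=0, LF[0]=C('A')+0=1+0=1
L[1]='a': occ=0, LF[1]=C('a')+0=3+0=3
L[2]='b': occ=0, LF[2]=C('b')+0=6+0=6
L[3]='b': occ=1, LF[3]=C('b')+1=6+1=7
L[4]='$': occ=0, LF[4]=C('$')+0=0+0=0
L[5]='b': occ=2, LF[5]=C('b')+2=6+2=8
L[6]='a': occ=1, LF[6]=C('a')+1=3+1=4
L[7]='a': occ=2, LF[7]=C('a')+2=3+2=5
L[8]='B': occ=0, LF[8]=C('B')+0=2+0=2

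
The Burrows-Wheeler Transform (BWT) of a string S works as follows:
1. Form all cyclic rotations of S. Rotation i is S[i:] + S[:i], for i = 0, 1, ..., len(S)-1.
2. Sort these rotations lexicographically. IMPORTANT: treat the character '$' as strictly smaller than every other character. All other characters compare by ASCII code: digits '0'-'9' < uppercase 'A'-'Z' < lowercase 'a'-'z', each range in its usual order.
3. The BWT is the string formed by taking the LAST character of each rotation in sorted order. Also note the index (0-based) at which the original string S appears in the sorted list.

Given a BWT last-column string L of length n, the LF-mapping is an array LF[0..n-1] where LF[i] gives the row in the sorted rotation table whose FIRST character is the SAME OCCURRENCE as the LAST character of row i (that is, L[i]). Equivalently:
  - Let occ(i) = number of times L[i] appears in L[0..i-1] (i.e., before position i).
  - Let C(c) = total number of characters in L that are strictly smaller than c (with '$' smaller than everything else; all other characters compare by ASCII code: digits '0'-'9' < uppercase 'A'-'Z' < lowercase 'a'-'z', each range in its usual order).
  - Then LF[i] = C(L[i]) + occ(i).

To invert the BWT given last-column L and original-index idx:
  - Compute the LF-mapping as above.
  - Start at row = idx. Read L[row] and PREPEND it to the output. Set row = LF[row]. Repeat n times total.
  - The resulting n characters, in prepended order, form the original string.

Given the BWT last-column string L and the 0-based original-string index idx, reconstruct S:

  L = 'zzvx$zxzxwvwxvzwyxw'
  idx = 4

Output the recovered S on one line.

Answer: wxwzvvxxvyzwxxzwzz$

Derivation:
LF mapping: 14 15 1 8 0 16 9 17 10 4 2 5 11 3 18 6 13 12 7
Walk LF starting at row 4, prepending L[row]:
  step 1: row=4, L[4]='$', prepend. Next row=LF[4]=0
  step 2: row=0, L[0]='z', prepend. Next row=LF[0]=14
  step 3: row=14, L[14]='z', prepend. Next row=LF[14]=18
  step 4: row=18, L[18]='w', prepend. Next row=LF[18]=7
  step 5: row=7, L[7]='z', prepend. Next row=LF[7]=17
  step 6: row=17, L[17]='x', prepend. Next row=LF[17]=12
  step 7: row=12, L[12]='x', prepend. Next row=LF[12]=11
  step 8: row=11, L[11]='w', prepend. Next row=LF[11]=5
  step 9: row=5, L[5]='z', prepend. Next row=LF[5]=16
  step 10: row=16, L[16]='y', prepend. Next row=LF[16]=13
  step 11: row=13, L[13]='v', prepend. Next row=LF[13]=3
  step 12: row=3, L[3]='x', prepend. Next row=LF[3]=8
  step 13: row=8, L[8]='x', prepend. Next row=LF[8]=10
  step 14: row=10, L[10]='v', prepend. Next row=LF[10]=2
  step 15: row=2, L[2]='v', prepend. Next row=LF[2]=1
  step 16: row=1, L[1]='z', prepend. Next row=LF[1]=15
  step 17: row=15, L[15]='w', prepend. Next row=LF[15]=6
  step 18: row=6, L[6]='x', prepend. Next row=LF[6]=9
  step 19: row=9, L[9]='w', prepend. Next row=LF[9]=4
Reversed output: wxwzvvxxvyzwxxzwzz$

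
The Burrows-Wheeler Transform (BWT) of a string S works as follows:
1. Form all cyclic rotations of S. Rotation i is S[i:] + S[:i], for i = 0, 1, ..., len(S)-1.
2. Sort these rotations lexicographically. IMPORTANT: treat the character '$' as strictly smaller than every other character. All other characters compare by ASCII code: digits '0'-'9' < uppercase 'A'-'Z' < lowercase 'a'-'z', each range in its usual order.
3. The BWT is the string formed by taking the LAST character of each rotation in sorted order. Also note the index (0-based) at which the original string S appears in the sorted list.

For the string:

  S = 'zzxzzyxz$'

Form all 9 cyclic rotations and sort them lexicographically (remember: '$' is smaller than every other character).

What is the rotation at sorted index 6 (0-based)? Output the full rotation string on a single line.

Answer: zyxz$zzxz

Derivation:
All 9 rotations (rotation i = S[i:]+S[:i]):
  rot[0] = zzxzzyxz$
  rot[1] = zxzzyxz$z
  rot[2] = xzzyxz$zz
  rot[3] = zzyxz$zzx
  rot[4] = zyxz$zzxz
  rot[5] = yxz$zzxzz
  rot[6] = xz$zzxzzy
  rot[7] = z$zzxzzyx
  rot[8] = $zzxzzyxz
Sorted (with $ < everything):
  sorted[0] = $zzxzzyxz
  sorted[1] = xz$zzxzzy
  sorted[2] = xzzyxz$zz
  sorted[3] = yxz$zzxzz
  sorted[4] = z$zzxzzyx
  sorted[5] = zxzzyxz$z
  sorted[6] = zyxz$zzxz
  sorted[7] = zzxzzyxz$
  sorted[8] = zzyxz$zzx
sorted[6] = zyxz$zzxz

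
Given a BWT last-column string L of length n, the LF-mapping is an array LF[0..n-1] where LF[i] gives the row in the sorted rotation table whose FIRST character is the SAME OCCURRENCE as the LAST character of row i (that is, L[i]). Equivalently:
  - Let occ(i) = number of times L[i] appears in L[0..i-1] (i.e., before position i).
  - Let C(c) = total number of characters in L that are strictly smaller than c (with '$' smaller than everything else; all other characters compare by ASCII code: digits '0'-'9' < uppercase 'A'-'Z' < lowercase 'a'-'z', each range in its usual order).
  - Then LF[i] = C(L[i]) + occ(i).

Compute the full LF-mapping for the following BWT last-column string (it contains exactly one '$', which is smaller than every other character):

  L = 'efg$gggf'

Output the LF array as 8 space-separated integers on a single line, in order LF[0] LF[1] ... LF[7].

Char counts: '$':1, 'e':1, 'f':2, 'g':4
C (first-col start): C('$')=0, C('e')=1, C('f')=2, C('g')=4
L[0]='e': occ=0, LF[0]=C('e')+0=1+0=1
L[1]='f': occ=0, LF[1]=C('f')+0=2+0=2
L[2]='g': occ=0, LF[2]=C('g')+0=4+0=4
L[3]='$': occ=0, LF[3]=C('$')+0=0+0=0
L[4]='g': occ=1, LF[4]=C('g')+1=4+1=5
L[5]='g': occ=2, LF[5]=C('g')+2=4+2=6
L[6]='g': occ=3, LF[6]=C('g')+3=4+3=7
L[7]='f': occ=1, LF[7]=C('f')+1=2+1=3

Answer: 1 2 4 0 5 6 7 3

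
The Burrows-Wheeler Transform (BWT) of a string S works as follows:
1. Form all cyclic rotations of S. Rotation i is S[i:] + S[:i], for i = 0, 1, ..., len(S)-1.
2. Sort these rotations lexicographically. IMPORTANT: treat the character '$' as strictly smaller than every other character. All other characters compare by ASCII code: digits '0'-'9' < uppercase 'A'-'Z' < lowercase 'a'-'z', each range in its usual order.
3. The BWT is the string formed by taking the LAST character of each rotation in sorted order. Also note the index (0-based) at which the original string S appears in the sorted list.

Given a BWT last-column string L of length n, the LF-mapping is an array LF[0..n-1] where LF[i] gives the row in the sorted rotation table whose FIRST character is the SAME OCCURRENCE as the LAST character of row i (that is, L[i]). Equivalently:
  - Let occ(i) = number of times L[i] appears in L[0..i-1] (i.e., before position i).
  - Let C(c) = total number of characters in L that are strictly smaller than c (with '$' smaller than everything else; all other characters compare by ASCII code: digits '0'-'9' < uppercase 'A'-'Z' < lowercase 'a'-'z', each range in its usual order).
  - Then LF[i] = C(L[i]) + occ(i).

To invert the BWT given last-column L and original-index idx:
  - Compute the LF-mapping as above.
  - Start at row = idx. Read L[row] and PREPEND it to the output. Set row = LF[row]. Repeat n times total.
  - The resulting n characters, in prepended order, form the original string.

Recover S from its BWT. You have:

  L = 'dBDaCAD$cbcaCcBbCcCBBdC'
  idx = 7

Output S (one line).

Answer: CDCBcaBaDBABccCbbCcCdd$

Derivation:
LF mapping: 21 2 11 13 6 1 12 0 17 15 18 14 7 19 3 16 8 20 9 4 5 22 10
Walk LF starting at row 7, prepending L[row]:
  step 1: row=7, L[7]='$', prepend. Next row=LF[7]=0
  step 2: row=0, L[0]='d', prepend. Next row=LF[0]=21
  step 3: row=21, L[21]='d', prepend. Next row=LF[21]=22
  step 4: row=22, L[22]='C', prepend. Next row=LF[22]=10
  step 5: row=10, L[10]='c', prepend. Next row=LF[10]=18
  step 6: row=18, L[18]='C', prepend. Next row=LF[18]=9
  step 7: row=9, L[9]='b', prepend. Next row=LF[9]=15
  step 8: row=15, L[15]='b', prepend. Next row=LF[15]=16
  step 9: row=16, L[16]='C', prepend. Next row=LF[16]=8
  step 10: row=8, L[8]='c', prepend. Next row=LF[8]=17
  step 11: row=17, L[17]='c', prepend. Next row=LF[17]=20
  step 12: row=20, L[20]='B', prepend. Next row=LF[20]=5
  step 13: row=5, L[5]='A', prepend. Next row=LF[5]=1
  step 14: row=1, L[1]='B', prepend. Next row=LF[1]=2
  step 15: row=2, L[2]='D', prepend. Next row=LF[2]=11
  step 16: row=11, L[11]='a', prepend. Next row=LF[11]=14
  step 17: row=14, L[14]='B', prepend. Next row=LF[14]=3
  step 18: row=3, L[3]='a', prepend. Next row=LF[3]=13
  step 19: row=13, L[13]='c', prepend. Next row=LF[13]=19
  step 20: row=19, L[19]='B', prepend. Next row=LF[19]=4
  step 21: row=4, L[4]='C', prepend. Next row=LF[4]=6
  step 22: row=6, L[6]='D', prepend. Next row=LF[6]=12
  step 23: row=12, L[12]='C', prepend. Next row=LF[12]=7
Reversed output: CDCBcaBaDBABccCbbCcCdd$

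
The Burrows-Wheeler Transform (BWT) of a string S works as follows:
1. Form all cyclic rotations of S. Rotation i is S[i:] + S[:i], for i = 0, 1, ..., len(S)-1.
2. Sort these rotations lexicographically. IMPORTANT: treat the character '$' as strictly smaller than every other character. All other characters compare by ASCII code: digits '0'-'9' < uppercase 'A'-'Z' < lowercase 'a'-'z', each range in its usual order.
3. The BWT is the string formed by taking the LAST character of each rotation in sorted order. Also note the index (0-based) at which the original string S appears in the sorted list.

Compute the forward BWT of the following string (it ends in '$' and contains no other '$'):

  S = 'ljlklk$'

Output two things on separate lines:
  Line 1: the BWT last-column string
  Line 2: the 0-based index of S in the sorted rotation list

All 7 rotations (rotation i = S[i:]+S[:i]):
  rot[0] = ljlklk$
  rot[1] = jlklk$l
  rot[2] = lklk$lj
  rot[3] = klk$ljl
  rot[4] = lk$ljlk
  rot[5] = k$ljlkl
  rot[6] = $ljlklk
Sorted (with $ < everything):
  sorted[0] = $ljlklk  (last char: 'k')
  sorted[1] = jlklk$l  (last char: 'l')
  sorted[2] = k$ljlkl  (last char: 'l')
  sorted[3] = klk$ljl  (last char: 'l')
  sorted[4] = ljlklk$  (last char: '$')
  sorted[5] = lk$ljlk  (last char: 'k')
  sorted[6] = lklk$lj  (last char: 'j')
Last column: klll$kj
Original string S is at sorted index 4

Answer: klll$kj
4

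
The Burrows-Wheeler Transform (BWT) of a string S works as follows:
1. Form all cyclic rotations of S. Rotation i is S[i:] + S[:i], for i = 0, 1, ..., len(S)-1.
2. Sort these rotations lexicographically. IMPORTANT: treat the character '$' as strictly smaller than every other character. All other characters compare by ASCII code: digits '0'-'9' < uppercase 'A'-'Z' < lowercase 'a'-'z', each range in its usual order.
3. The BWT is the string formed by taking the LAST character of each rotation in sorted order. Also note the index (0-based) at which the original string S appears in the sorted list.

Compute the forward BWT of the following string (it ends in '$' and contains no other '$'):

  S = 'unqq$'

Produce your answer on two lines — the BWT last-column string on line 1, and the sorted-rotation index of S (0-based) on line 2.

All 5 rotations (rotation i = S[i:]+S[:i]):
  rot[0] = unqq$
  rot[1] = nqq$u
  rot[2] = qq$un
  rot[3] = q$unq
  rot[4] = $unqq
Sorted (with $ < everything):
  sorted[0] = $unqq  (last char: 'q')
  sorted[1] = nqq$u  (last char: 'u')
  sorted[2] = q$unq  (last char: 'q')
  sorted[3] = qq$un  (last char: 'n')
  sorted[4] = unqq$  (last char: '$')
Last column: quqn$
Original string S is at sorted index 4

Answer: quqn$
4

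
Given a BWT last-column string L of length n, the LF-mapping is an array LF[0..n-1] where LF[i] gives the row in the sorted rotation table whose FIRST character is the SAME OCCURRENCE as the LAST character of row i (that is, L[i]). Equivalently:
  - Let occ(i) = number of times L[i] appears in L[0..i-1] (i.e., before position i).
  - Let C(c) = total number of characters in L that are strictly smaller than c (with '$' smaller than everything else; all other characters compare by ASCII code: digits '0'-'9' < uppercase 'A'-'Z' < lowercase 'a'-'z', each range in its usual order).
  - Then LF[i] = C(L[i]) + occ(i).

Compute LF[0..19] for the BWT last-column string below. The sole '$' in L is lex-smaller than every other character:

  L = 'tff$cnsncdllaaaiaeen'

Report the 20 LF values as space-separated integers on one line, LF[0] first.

Char counts: '$':1, 'a':4, 'c':2, 'd':1, 'e':2, 'f':2, 'i':1, 'l':2, 'n':3, 's':1, 't':1
C (first-col start): C('$')=0, C('a')=1, C('c')=5, C('d')=7, C('e')=8, C('f')=10, C('i')=12, C('l')=13, C('n')=15, C('s')=18, C('t')=19
L[0]='t': occ=0, LF[0]=C('t')+0=19+0=19
L[1]='f': occ=0, LF[1]=C('f')+0=10+0=10
L[2]='f': occ=1, LF[2]=C('f')+1=10+1=11
L[3]='$': occ=0, LF[3]=C('$')+0=0+0=0
L[4]='c': occ=0, LF[4]=C('c')+0=5+0=5
L[5]='n': occ=0, LF[5]=C('n')+0=15+0=15
L[6]='s': occ=0, LF[6]=C('s')+0=18+0=18
L[7]='n': occ=1, LF[7]=C('n')+1=15+1=16
L[8]='c': occ=1, LF[8]=C('c')+1=5+1=6
L[9]='d': occ=0, LF[9]=C('d')+0=7+0=7
L[10]='l': occ=0, LF[10]=C('l')+0=13+0=13
L[11]='l': occ=1, LF[11]=C('l')+1=13+1=14
L[12]='a': occ=0, LF[12]=C('a')+0=1+0=1
L[13]='a': occ=1, LF[13]=C('a')+1=1+1=2
L[14]='a': occ=2, LF[14]=C('a')+2=1+2=3
L[15]='i': occ=0, LF[15]=C('i')+0=12+0=12
L[16]='a': occ=3, LF[16]=C('a')+3=1+3=4
L[17]='e': occ=0, LF[17]=C('e')+0=8+0=8
L[18]='e': occ=1, LF[18]=C('e')+1=8+1=9
L[19]='n': occ=2, LF[19]=C('n')+2=15+2=17

Answer: 19 10 11 0 5 15 18 16 6 7 13 14 1 2 3 12 4 8 9 17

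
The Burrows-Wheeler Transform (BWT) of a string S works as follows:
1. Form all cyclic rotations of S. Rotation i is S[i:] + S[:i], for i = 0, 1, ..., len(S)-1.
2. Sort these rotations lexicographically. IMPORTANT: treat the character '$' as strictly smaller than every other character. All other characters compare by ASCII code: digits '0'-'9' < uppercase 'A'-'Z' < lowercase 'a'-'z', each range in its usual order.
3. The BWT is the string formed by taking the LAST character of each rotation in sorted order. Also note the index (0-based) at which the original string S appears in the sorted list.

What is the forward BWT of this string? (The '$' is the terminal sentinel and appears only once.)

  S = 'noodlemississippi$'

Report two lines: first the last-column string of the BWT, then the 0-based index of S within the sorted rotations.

All 18 rotations (rotation i = S[i:]+S[:i]):
  rot[0] = noodlemississippi$
  rot[1] = oodlemississippi$n
  rot[2] = odlemississippi$no
  rot[3] = dlemississippi$noo
  rot[4] = lemississippi$nood
  rot[5] = emississippi$noodl
  rot[6] = mississippi$noodle
  rot[7] = ississippi$noodlem
  rot[8] = ssissippi$noodlemi
  rot[9] = sissippi$noodlemis
  rot[10] = issippi$noodlemiss
  rot[11] = ssippi$noodlemissi
  rot[12] = sippi$noodlemissis
  rot[13] = ippi$noodlemississ
  rot[14] = ppi$noodlemississi
  rot[15] = pi$noodlemississip
  rot[16] = i$noodlemississipp
  rot[17] = $noodlemississippi
Sorted (with $ < everything):
  sorted[0] = $noodlemississippi  (last char: 'i')
  sorted[1] = dlemississippi$noo  (last char: 'o')
  sorted[2] = emississippi$noodl  (last char: 'l')
  sorted[3] = i$noodlemississipp  (last char: 'p')
  sorted[4] = ippi$noodlemississ  (last char: 's')
  sorted[5] = issippi$noodlemiss  (last char: 's')
  sorted[6] = ississippi$noodlem  (last char: 'm')
  sorted[7] = lemississippi$nood  (last char: 'd')
  sorted[8] = mississippi$noodle  (last char: 'e')
  sorted[9] = noodlemississippi$  (last char: '$')
  sorted[10] = odlemississippi$no  (last char: 'o')
  sorted[11] = oodlemississippi$n  (last char: 'n')
  sorted[12] = pi$noodlemississip  (last char: 'p')
  sorted[13] = ppi$noodlemississi  (last char: 'i')
  sorted[14] = sippi$noodlemissis  (last char: 's')
  sorted[15] = sissippi$noodlemis  (last char: 's')
  sorted[16] = ssippi$noodlemissi  (last char: 'i')
  sorted[17] = ssissippi$noodlemi  (last char: 'i')
Last column: iolpssmde$onpissii
Original string S is at sorted index 9

Answer: iolpssmde$onpissii
9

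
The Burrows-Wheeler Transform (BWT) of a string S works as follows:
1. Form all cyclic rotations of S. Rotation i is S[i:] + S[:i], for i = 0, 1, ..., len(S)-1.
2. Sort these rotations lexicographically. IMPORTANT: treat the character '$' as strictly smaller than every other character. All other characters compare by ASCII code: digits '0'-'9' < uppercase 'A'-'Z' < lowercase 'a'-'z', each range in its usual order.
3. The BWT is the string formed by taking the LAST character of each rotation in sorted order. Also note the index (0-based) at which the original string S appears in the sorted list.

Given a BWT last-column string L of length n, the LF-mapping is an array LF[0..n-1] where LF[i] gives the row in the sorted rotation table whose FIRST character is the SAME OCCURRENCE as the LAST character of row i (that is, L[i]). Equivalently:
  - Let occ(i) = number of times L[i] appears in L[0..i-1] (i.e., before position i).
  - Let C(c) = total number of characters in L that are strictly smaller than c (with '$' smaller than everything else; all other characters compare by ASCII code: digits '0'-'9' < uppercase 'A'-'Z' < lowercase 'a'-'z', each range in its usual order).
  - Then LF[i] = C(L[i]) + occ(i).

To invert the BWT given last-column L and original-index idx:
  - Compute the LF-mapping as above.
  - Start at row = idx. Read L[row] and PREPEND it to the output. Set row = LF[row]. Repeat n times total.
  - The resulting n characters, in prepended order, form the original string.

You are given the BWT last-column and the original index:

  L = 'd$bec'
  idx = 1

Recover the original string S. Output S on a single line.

LF mapping: 3 0 1 4 2
Walk LF starting at row 1, prepending L[row]:
  step 1: row=1, L[1]='$', prepend. Next row=LF[1]=0
  step 2: row=0, L[0]='d', prepend. Next row=LF[0]=3
  step 3: row=3, L[3]='e', prepend. Next row=LF[3]=4
  step 4: row=4, L[4]='c', prepend. Next row=LF[4]=2
  step 5: row=2, L[2]='b', prepend. Next row=LF[2]=1
Reversed output: bced$

Answer: bced$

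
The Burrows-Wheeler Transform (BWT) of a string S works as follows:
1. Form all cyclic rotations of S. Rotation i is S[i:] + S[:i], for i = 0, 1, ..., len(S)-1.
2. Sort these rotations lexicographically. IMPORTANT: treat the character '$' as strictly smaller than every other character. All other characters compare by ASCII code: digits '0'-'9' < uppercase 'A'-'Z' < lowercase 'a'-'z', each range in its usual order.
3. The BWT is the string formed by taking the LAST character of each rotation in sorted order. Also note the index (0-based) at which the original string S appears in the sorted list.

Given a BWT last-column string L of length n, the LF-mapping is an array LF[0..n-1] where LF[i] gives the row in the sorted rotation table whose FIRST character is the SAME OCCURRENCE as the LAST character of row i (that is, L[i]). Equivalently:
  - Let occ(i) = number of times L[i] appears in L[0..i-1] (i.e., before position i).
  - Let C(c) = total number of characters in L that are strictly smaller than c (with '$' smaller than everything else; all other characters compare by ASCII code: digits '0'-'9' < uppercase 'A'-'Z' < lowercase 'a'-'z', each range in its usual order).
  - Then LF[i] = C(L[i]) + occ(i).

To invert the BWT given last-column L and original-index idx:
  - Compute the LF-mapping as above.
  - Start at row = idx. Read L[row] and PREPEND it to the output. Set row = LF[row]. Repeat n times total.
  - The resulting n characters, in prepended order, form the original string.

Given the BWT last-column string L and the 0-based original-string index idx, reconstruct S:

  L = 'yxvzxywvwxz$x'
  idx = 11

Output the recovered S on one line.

Answer: zwxwxzyxvvxy$

Derivation:
LF mapping: 9 5 1 11 6 10 3 2 4 7 12 0 8
Walk LF starting at row 11, prepending L[row]:
  step 1: row=11, L[11]='$', prepend. Next row=LF[11]=0
  step 2: row=0, L[0]='y', prepend. Next row=LF[0]=9
  step 3: row=9, L[9]='x', prepend. Next row=LF[9]=7
  step 4: row=7, L[7]='v', prepend. Next row=LF[7]=2
  step 5: row=2, L[2]='v', prepend. Next row=LF[2]=1
  step 6: row=1, L[1]='x', prepend. Next row=LF[1]=5
  step 7: row=5, L[5]='y', prepend. Next row=LF[5]=10
  step 8: row=10, L[10]='z', prepend. Next row=LF[10]=12
  step 9: row=12, L[12]='x', prepend. Next row=LF[12]=8
  step 10: row=8, L[8]='w', prepend. Next row=LF[8]=4
  step 11: row=4, L[4]='x', prepend. Next row=LF[4]=6
  step 12: row=6, L[6]='w', prepend. Next row=LF[6]=3
  step 13: row=3, L[3]='z', prepend. Next row=LF[3]=11
Reversed output: zwxwxzyxvvxy$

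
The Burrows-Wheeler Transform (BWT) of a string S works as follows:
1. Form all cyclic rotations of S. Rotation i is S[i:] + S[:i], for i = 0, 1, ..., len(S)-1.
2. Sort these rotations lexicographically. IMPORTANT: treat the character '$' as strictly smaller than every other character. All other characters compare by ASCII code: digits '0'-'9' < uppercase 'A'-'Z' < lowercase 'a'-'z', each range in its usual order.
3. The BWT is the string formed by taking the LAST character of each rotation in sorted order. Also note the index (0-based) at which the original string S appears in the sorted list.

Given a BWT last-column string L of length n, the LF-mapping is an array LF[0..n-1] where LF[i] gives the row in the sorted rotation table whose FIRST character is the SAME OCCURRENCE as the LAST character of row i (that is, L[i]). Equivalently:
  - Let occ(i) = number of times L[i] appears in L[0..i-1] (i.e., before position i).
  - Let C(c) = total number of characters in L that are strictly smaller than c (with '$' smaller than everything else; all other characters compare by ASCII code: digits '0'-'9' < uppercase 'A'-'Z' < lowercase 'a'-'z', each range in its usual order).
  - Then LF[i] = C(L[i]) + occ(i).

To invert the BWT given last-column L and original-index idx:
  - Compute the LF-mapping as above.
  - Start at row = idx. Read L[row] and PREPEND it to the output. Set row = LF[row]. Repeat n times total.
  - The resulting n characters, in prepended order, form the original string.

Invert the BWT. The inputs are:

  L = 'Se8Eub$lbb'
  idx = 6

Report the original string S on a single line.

Answer: bubble8ES$

Derivation:
LF mapping: 3 7 1 2 9 4 0 8 5 6
Walk LF starting at row 6, prepending L[row]:
  step 1: row=6, L[6]='$', prepend. Next row=LF[6]=0
  step 2: row=0, L[0]='S', prepend. Next row=LF[0]=3
  step 3: row=3, L[3]='E', prepend. Next row=LF[3]=2
  step 4: row=2, L[2]='8', prepend. Next row=LF[2]=1
  step 5: row=1, L[1]='e', prepend. Next row=LF[1]=7
  step 6: row=7, L[7]='l', prepend. Next row=LF[7]=8
  step 7: row=8, L[8]='b', prepend. Next row=LF[8]=5
  step 8: row=5, L[5]='b', prepend. Next row=LF[5]=4
  step 9: row=4, L[4]='u', prepend. Next row=LF[4]=9
  step 10: row=9, L[9]='b', prepend. Next row=LF[9]=6
Reversed output: bubble8ES$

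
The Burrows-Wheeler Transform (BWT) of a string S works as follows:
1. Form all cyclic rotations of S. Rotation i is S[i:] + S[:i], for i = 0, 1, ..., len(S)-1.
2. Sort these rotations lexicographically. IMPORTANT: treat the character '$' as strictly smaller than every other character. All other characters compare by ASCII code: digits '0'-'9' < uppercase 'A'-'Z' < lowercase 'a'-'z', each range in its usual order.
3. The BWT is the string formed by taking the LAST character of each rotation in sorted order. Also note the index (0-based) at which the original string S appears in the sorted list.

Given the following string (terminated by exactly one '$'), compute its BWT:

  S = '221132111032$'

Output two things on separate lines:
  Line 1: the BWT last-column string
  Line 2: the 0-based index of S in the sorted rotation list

Answer: 2111221332$01
10

Derivation:
All 13 rotations (rotation i = S[i:]+S[:i]):
  rot[0] = 221132111032$
  rot[1] = 21132111032$2
  rot[2] = 1132111032$22
  rot[3] = 132111032$221
  rot[4] = 32111032$2211
  rot[5] = 2111032$22113
  rot[6] = 111032$221132
  rot[7] = 11032$2211321
  rot[8] = 1032$22113211
  rot[9] = 032$221132111
  rot[10] = 32$2211321110
  rot[11] = 2$22113211103
  rot[12] = $221132111032
Sorted (with $ < everything):
  sorted[0] = $221132111032  (last char: '2')
  sorted[1] = 032$221132111  (last char: '1')
  sorted[2] = 1032$22113211  (last char: '1')
  sorted[3] = 11032$2211321  (last char: '1')
  sorted[4] = 111032$221132  (last char: '2')
  sorted[5] = 1132111032$22  (last char: '2')
  sorted[6] = 132111032$221  (last char: '1')
  sorted[7] = 2$22113211103  (last char: '3')
  sorted[8] = 2111032$22113  (last char: '3')
  sorted[9] = 21132111032$2  (last char: '2')
  sorted[10] = 221132111032$  (last char: '$')
  sorted[11] = 32$2211321110  (last char: '0')
  sorted[12] = 32111032$2211  (last char: '1')
Last column: 2111221332$01
Original string S is at sorted index 10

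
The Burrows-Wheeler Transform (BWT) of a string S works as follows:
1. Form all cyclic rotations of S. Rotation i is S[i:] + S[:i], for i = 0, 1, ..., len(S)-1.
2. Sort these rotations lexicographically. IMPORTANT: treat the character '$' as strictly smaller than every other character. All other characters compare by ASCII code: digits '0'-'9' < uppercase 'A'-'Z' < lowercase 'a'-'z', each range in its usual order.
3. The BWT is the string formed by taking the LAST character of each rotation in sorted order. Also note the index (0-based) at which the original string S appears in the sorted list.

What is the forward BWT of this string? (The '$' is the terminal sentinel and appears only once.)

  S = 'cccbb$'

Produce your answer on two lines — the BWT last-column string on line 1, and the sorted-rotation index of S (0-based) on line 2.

Answer: bbccc$
5

Derivation:
All 6 rotations (rotation i = S[i:]+S[:i]):
  rot[0] = cccbb$
  rot[1] = ccbb$c
  rot[2] = cbb$cc
  rot[3] = bb$ccc
  rot[4] = b$cccb
  rot[5] = $cccbb
Sorted (with $ < everything):
  sorted[0] = $cccbb  (last char: 'b')
  sorted[1] = b$cccb  (last char: 'b')
  sorted[2] = bb$ccc  (last char: 'c')
  sorted[3] = cbb$cc  (last char: 'c')
  sorted[4] = ccbb$c  (last char: 'c')
  sorted[5] = cccbb$  (last char: '$')
Last column: bbccc$
Original string S is at sorted index 5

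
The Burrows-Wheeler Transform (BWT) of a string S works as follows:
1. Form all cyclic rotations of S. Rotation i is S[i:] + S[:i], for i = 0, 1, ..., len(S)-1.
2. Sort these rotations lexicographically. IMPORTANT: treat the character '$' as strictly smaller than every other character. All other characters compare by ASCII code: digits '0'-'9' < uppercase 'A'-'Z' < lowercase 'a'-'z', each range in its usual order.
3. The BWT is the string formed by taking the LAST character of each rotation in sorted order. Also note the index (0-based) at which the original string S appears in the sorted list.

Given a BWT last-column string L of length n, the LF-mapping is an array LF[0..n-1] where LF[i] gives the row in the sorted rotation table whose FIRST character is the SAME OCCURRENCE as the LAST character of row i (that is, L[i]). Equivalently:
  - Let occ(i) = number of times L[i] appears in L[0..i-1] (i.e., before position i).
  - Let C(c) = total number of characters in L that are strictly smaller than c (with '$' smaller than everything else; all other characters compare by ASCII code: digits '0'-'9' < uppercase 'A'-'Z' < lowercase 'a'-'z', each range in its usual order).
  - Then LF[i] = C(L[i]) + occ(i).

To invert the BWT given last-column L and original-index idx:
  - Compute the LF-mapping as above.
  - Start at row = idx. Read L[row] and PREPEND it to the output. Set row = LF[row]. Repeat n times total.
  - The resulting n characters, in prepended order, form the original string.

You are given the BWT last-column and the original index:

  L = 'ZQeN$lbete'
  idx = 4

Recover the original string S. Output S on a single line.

LF mapping: 3 2 5 1 0 8 4 6 9 7
Walk LF starting at row 4, prepending L[row]:
  step 1: row=4, L[4]='$', prepend. Next row=LF[4]=0
  step 2: row=0, L[0]='Z', prepend. Next row=LF[0]=3
  step 3: row=3, L[3]='N', prepend. Next row=LF[3]=1
  step 4: row=1, L[1]='Q', prepend. Next row=LF[1]=2
  step 5: row=2, L[2]='e', prepend. Next row=LF[2]=5
  step 6: row=5, L[5]='l', prepend. Next row=LF[5]=8
  step 7: row=8, L[8]='t', prepend. Next row=LF[8]=9
  step 8: row=9, L[9]='e', prepend. Next row=LF[9]=7
  step 9: row=7, L[7]='e', prepend. Next row=LF[7]=6
  step 10: row=6, L[6]='b', prepend. Next row=LF[6]=4
Reversed output: beetleQNZ$

Answer: beetleQNZ$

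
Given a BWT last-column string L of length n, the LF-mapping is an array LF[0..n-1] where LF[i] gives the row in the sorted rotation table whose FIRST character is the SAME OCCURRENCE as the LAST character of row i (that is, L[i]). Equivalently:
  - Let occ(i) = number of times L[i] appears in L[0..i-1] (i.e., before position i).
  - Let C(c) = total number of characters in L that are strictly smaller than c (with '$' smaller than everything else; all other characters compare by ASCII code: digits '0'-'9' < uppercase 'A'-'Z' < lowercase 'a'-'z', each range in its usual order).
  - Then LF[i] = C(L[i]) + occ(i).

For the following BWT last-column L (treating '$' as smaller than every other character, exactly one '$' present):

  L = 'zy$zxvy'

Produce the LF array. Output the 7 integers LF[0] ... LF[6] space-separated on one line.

Answer: 5 3 0 6 2 1 4

Derivation:
Char counts: '$':1, 'v':1, 'x':1, 'y':2, 'z':2
C (first-col start): C('$')=0, C('v')=1, C('x')=2, C('y')=3, C('z')=5
L[0]='z': occ=0, LF[0]=C('z')+0=5+0=5
L[1]='y': occ=0, LF[1]=C('y')+0=3+0=3
L[2]='$': occ=0, LF[2]=C('$')+0=0+0=0
L[3]='z': occ=1, LF[3]=C('z')+1=5+1=6
L[4]='x': occ=0, LF[4]=C('x')+0=2+0=2
L[5]='v': occ=0, LF[5]=C('v')+0=1+0=1
L[6]='y': occ=1, LF[6]=C('y')+1=3+1=4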